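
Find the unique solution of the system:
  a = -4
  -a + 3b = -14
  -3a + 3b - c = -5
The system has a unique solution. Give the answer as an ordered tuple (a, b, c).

(-4, -6, -1)

Form the augmented matrix and row-reduce:
  [  1  0   0  |   -4 ]
  [ -1  3   0  |  -14 ]
  [ -3  3  -1  |   -5 ]
R2 -> R2 + R1
  [  1  0   0  |   -4 ]
  [  0  3   0  |  -18 ]
  [ -3  3  -1  |   -5 ]
R3 -> R3 + 3·R1
  [ 1  0   0  |   -4 ]
  [ 0  3   0  |  -18 ]
  [ 0  3  -1  |  -17 ]
R2 -> 1/3·R2
  [ 1  0   0  |   -4 ]
  [ 0  1   0  |   -6 ]
  [ 0  3  -1  |  -17 ]
R3 -> R3 − 3·R2
  [ 1  0   0  |  -4 ]
  [ 0  1   0  |  -6 ]
  [ 0  0  -1  |   1 ]
R3 -> -1·R3
  [ 1  0  0  |  -4 ]
  [ 0  1  0  |  -6 ]
  [ 0  0  1  |  -1 ]
Reading off the last column: a = -4, b = -6, c = -1.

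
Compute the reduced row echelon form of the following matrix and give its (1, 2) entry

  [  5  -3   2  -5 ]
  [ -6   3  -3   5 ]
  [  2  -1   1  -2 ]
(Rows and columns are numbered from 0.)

R1 → 1/5·R1
  [  1  -3/5  2/5  -1 ]
  [ -6     3   -3   5 ]
  [  2    -1    1  -2 ]
R2 → R2 + 6·R1
  [ 1  -3/5   2/5  -1 ]
  [ 0  -3/5  -3/5  -1 ]
  [ 2    -1     1  -2 ]
R3 → R3 − 2·R1
  [ 1  -3/5   2/5  -1 ]
  [ 0  -3/5  -3/5  -1 ]
  [ 0   1/5   1/5   0 ]
R2 → -5/3·R2
  [ 1  -3/5  2/5   -1 ]
  [ 0     1    1  5/3 ]
  [ 0   1/5  1/5    0 ]
R3 → R3 − 1/5·R2
  [ 1  -3/5  2/5    -1 ]
  [ 0     1    1   5/3 ]
  [ 0     0    0  -1/3 ]
R3 → -3·R3
  [ 1  -3/5  2/5   -1 ]
  [ 0     1    1  5/3 ]
  [ 0     0    0    1 ]
R2 → R2 − 5/3·R3
  [ 1  -3/5  2/5  -1 ]
  [ 0     1    1   0 ]
  [ 0     0    0   1 ]
R1 → R1 + R3
  [ 1  -3/5  2/5  0 ]
  [ 0     1    1  0 ]
  [ 0     0    0  1 ]
R1 → R1 + 3/5·R2
  [ 1  0  1  0 ]
  [ 0  1  1  0 ]
  [ 0  0  0  1 ]

1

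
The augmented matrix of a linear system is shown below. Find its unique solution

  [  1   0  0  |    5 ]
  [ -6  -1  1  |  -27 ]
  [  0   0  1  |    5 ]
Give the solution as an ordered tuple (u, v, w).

(5, 2, 5)

R2 → R2 + 6·R1
R2 → -1·R2
R2 → R2 + R3
Reading off the last column: u = 5, v = 2, w = 5.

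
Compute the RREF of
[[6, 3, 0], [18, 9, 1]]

ρ1 := 1/6·ρ1
  [  1  1/2  0 ]
  [ 18    9  1 ]
ρ2 := ρ2 − 18·ρ1
  [ 1  1/2  0 ]
  [ 0    0  1 ]

[[1, 1/2, 0], [0, 0, 1]]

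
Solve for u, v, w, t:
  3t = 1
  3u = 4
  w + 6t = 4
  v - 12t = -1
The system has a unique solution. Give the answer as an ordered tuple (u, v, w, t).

(4/3, 3, 2, 1/3)

Form the augmented matrix and row-reduce:
  [ 0  0  0    3  |   1 ]
  [ 3  0  0    0  |   4 ]
  [ 0  0  1    6  |   4 ]
  [ 0  1  0  -12  |  -1 ]
R1 ↔ R2
  [ 3  0  0    0  |   4 ]
  [ 0  0  0    3  |   1 ]
  [ 0  0  1    6  |   4 ]
  [ 0  1  0  -12  |  -1 ]
R1 ← 1/3·R1
  [ 1  0  0    0  |  4/3 ]
  [ 0  0  0    3  |    1 ]
  [ 0  0  1    6  |    4 ]
  [ 0  1  0  -12  |   -1 ]
R2 ↔ R4
  [ 1  0  0    0  |  4/3 ]
  [ 0  1  0  -12  |   -1 ]
  [ 0  0  1    6  |    4 ]
  [ 0  0  0    3  |    1 ]
R4 ← 1/3·R4
  [ 1  0  0    0  |  4/3 ]
  [ 0  1  0  -12  |   -1 ]
  [ 0  0  1    6  |    4 ]
  [ 0  0  0    1  |  1/3 ]
R3 ← R3 − 6·R4
  [ 1  0  0    0  |  4/3 ]
  [ 0  1  0  -12  |   -1 ]
  [ 0  0  1    0  |    2 ]
  [ 0  0  0    1  |  1/3 ]
R2 ← R2 + 12·R4
  [ 1  0  0  0  |  4/3 ]
  [ 0  1  0  0  |    3 ]
  [ 0  0  1  0  |    2 ]
  [ 0  0  0  1  |  1/3 ]
Reading off the last column: u = 4/3, v = 3, w = 2, t = 1/3.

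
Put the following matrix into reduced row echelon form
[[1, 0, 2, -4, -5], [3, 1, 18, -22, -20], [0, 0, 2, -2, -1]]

Subtract 3 times ρ1 from ρ2.
  [ 1  0   2   -4  -5 ]
  [ 0  1  12  -10  -5 ]
  [ 0  0   2   -2  -1 ]
Multiply ρ3 by 1/2.
  [ 1  0   2   -4    -5 ]
  [ 0  1  12  -10    -5 ]
  [ 0  0   1   -1  -1/2 ]
Subtract 12 times ρ3 from ρ2.
  [ 1  0  2  -4    -5 ]
  [ 0  1  0   2     1 ]
  [ 0  0  1  -1  -1/2 ]
Subtract 2 times ρ3 from ρ1.
  [ 1  0  0  -2    -4 ]
  [ 0  1  0   2     1 ]
  [ 0  0  1  -1  -1/2 ]

[[1, 0, 0, -2, -4], [0, 1, 0, 2, 1], [0, 0, 1, -1, -1/2]]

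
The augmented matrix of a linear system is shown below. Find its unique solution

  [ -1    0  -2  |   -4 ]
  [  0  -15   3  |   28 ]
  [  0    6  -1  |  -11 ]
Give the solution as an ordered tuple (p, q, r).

r1 -> -1·r1
r2 -> -1/15·r2
r3 -> r3 − 6·r2
r3 -> 5·r3
r2 -> r2 + 1/5·r3
r1 -> r1 − 2·r3
Reading off the last column: p = 2, q = -5/3, r = 1.

(2, -5/3, 1)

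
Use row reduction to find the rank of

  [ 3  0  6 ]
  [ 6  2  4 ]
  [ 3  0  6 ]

rank = 2

ρ1 ← 1/3·ρ1
  [ 1  0  2 ]
  [ 6  2  4 ]
  [ 3  0  6 ]
ρ2 ← ρ2 − 6·ρ1
  [ 1  0   2 ]
  [ 0  2  -8 ]
  [ 3  0   6 ]
ρ3 ← ρ3 − 3·ρ1
  [ 1  0   2 ]
  [ 0  2  -8 ]
  [ 0  0   0 ]
ρ2 ← 1/2·ρ2
  [ 1  0   2 ]
  [ 0  1  -4 ]
  [ 0  0   0 ]
The reduced form has 2 nonzero rows.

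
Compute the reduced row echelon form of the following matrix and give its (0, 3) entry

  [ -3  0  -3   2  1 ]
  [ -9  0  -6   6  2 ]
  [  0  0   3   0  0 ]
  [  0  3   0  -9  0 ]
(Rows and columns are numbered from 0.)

-2/3

Multiply R1 by -1/3.
Add 9 times R1 to R2.
Swap R2 and R4.
Multiply R2 by 1/3.
Multiply R3 by 1/3.
Subtract 3 times R3 from R4.
Multiply R4 by -1.
Add 1/3 times R4 to R1.
Subtract R3 from R1.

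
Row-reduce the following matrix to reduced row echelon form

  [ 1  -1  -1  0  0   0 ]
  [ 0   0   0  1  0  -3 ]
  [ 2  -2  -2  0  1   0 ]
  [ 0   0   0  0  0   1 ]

[[1, -1, -1, 0, 0, 0], [0, 0, 0, 1, 0, 0], [0, 0, 0, 0, 1, 0], [0, 0, 0, 0, 0, 1]]

R3 := R3 − 2·R1
  [ 1  -1  -1  0  0   0 ]
  [ 0   0   0  1  0  -3 ]
  [ 0   0   0  0  1   0 ]
  [ 0   0   0  0  0   1 ]
R2 := R2 + 3·R4
  [ 1  -1  -1  0  0  0 ]
  [ 0   0   0  1  0  0 ]
  [ 0   0   0  0  1  0 ]
  [ 0   0   0  0  0  1 ]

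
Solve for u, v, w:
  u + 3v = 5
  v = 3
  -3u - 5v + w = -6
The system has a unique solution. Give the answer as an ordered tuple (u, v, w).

Form the augmented matrix and row-reduce:
  [  1   3  0  |   5 ]
  [  0   1  0  |   3 ]
  [ -3  -5  1  |  -6 ]
R3 := R3 + 3·R1
  [ 1  3  0  |  5 ]
  [ 0  1  0  |  3 ]
  [ 0  4  1  |  9 ]
R3 := R3 − 4·R2
  [ 1  3  0  |   5 ]
  [ 0  1  0  |   3 ]
  [ 0  0  1  |  -3 ]
R1 := R1 − 3·R2
  [ 1  0  0  |  -4 ]
  [ 0  1  0  |   3 ]
  [ 0  0  1  |  -3 ]
Reading off the last column: u = -4, v = 3, w = -3.

(-4, 3, -3)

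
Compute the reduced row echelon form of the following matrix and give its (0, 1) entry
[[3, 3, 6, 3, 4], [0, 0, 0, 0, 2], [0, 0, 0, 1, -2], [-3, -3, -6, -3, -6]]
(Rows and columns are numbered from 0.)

r1 -> 1/3·r1
  [  1   1   2   1  4/3 ]
  [  0   0   0   0    2 ]
  [  0   0   0   1   -2 ]
  [ -3  -3  -6  -3   -6 ]
r4 -> r4 + 3·r1
  [ 1  1  2  1  4/3 ]
  [ 0  0  0  0    2 ]
  [ 0  0  0  1   -2 ]
  [ 0  0  0  0   -2 ]
r2 ↔ r3
  [ 1  1  2  1  4/3 ]
  [ 0  0  0  1   -2 ]
  [ 0  0  0  0    2 ]
  [ 0  0  0  0   -2 ]
r3 -> 1/2·r3
  [ 1  1  2  1  4/3 ]
  [ 0  0  0  1   -2 ]
  [ 0  0  0  0    1 ]
  [ 0  0  0  0   -2 ]
r4 -> r4 + 2·r3
  [ 1  1  2  1  4/3 ]
  [ 0  0  0  1   -2 ]
  [ 0  0  0  0    1 ]
  [ 0  0  0  0    0 ]
r2 -> r2 + 2·r3
  [ 1  1  2  1  4/3 ]
  [ 0  0  0  1    0 ]
  [ 0  0  0  0    1 ]
  [ 0  0  0  0    0 ]
r1 -> r1 − 4/3·r3
  [ 1  1  2  1  0 ]
  [ 0  0  0  1  0 ]
  [ 0  0  0  0  1 ]
  [ 0  0  0  0  0 ]
r1 -> r1 − r2
  [ 1  1  2  0  0 ]
  [ 0  0  0  1  0 ]
  [ 0  0  0  0  1 ]
  [ 0  0  0  0  0 ]

1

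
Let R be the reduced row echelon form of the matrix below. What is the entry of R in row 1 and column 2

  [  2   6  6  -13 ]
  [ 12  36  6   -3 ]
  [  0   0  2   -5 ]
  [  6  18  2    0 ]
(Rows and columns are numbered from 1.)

Multiply R1 by 1/2.
  [  1   3  3  -13/2 ]
  [ 12  36  6     -3 ]
  [  0   0  2     -5 ]
  [  6  18  2      0 ]
Subtract 12 times R1 from R2.
  [ 1   3    3  -13/2 ]
  [ 0   0  -30     75 ]
  [ 0   0    2     -5 ]
  [ 6  18    2      0 ]
Subtract 6 times R1 from R4.
  [ 1  3    3  -13/2 ]
  [ 0  0  -30     75 ]
  [ 0  0    2     -5 ]
  [ 0  0  -16     39 ]
Multiply R2 by -1/30.
  [ 1  3    3  -13/2 ]
  [ 0  0    1   -5/2 ]
  [ 0  0    2     -5 ]
  [ 0  0  -16     39 ]
Subtract 2 times R2 from R3.
  [ 1  3    3  -13/2 ]
  [ 0  0    1   -5/2 ]
  [ 0  0    0      0 ]
  [ 0  0  -16     39 ]
Add 16 times R2 to R4.
  [ 1  3  3  -13/2 ]
  [ 0  0  1   -5/2 ]
  [ 0  0  0      0 ]
  [ 0  0  0     -1 ]
Swap R3 and R4.
  [ 1  3  3  -13/2 ]
  [ 0  0  1   -5/2 ]
  [ 0  0  0     -1 ]
  [ 0  0  0      0 ]
Multiply R3 by -1.
  [ 1  3  3  -13/2 ]
  [ 0  0  1   -5/2 ]
  [ 0  0  0      1 ]
  [ 0  0  0      0 ]
Add 5/2 times R3 to R2.
  [ 1  3  3  -13/2 ]
  [ 0  0  1      0 ]
  [ 0  0  0      1 ]
  [ 0  0  0      0 ]
Add 13/2 times R3 to R1.
  [ 1  3  3  0 ]
  [ 0  0  1  0 ]
  [ 0  0  0  1 ]
  [ 0  0  0  0 ]
Subtract 3 times R2 from R1.
  [ 1  3  0  0 ]
  [ 0  0  1  0 ]
  [ 0  0  0  1 ]
  [ 0  0  0  0 ]

3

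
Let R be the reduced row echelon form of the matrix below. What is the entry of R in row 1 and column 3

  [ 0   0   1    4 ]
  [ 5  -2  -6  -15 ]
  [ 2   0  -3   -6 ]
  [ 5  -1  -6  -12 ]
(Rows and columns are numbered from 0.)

3

Swap R1 and R2.
  [ 5  -2  -6  -15 ]
  [ 0   0   1    4 ]
  [ 2   0  -3   -6 ]
  [ 5  -1  -6  -12 ]
Multiply R1 by 1/5.
  [ 1  -2/5  -6/5   -3 ]
  [ 0     0     1    4 ]
  [ 2     0    -3   -6 ]
  [ 5    -1    -6  -12 ]
Subtract 2 times R1 from R3.
  [ 1  -2/5  -6/5   -3 ]
  [ 0     0     1    4 ]
  [ 0   4/5  -3/5    0 ]
  [ 5    -1    -6  -12 ]
Subtract 5 times R1 from R4.
  [ 1  -2/5  -6/5  -3 ]
  [ 0     0     1   4 ]
  [ 0   4/5  -3/5   0 ]
  [ 0     1     0   3 ]
Swap R2 and R3.
  [ 1  -2/5  -6/5  -3 ]
  [ 0   4/5  -3/5   0 ]
  [ 0     0     1   4 ]
  [ 0     1     0   3 ]
Multiply R2 by 5/4.
  [ 1  -2/5  -6/5  -3 ]
  [ 0     1  -3/4   0 ]
  [ 0     0     1   4 ]
  [ 0     1     0   3 ]
Subtract R2 from R4.
  [ 1  -2/5  -6/5  -3 ]
  [ 0     1  -3/4   0 ]
  [ 0     0     1   4 ]
  [ 0     0   3/4   3 ]
Subtract 3/4 times R3 from R4.
  [ 1  -2/5  -6/5  -3 ]
  [ 0     1  -3/4   0 ]
  [ 0     0     1   4 ]
  [ 0     0     0   0 ]
Add 3/4 times R3 to R2.
  [ 1  -2/5  -6/5  -3 ]
  [ 0     1     0   3 ]
  [ 0     0     1   4 ]
  [ 0     0     0   0 ]
Add 6/5 times R3 to R1.
  [ 1  -2/5  0  9/5 ]
  [ 0     1  0    3 ]
  [ 0     0  1    4 ]
  [ 0     0  0    0 ]
Add 2/5 times R2 to R1.
  [ 1  0  0  3 ]
  [ 0  1  0  3 ]
  [ 0  0  1  4 ]
  [ 0  0  0  0 ]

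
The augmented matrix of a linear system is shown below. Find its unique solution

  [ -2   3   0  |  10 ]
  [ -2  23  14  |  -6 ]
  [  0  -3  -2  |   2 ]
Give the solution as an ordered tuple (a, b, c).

r1 -> -1/2·r1
  [  1  -3/2   0  |  -5 ]
  [ -2    23  14  |  -6 ]
  [  0    -3  -2  |   2 ]
r2 -> r2 + 2·r1
  [ 1  -3/2   0  |   -5 ]
  [ 0    20  14  |  -16 ]
  [ 0    -3  -2  |    2 ]
r2 -> 1/20·r2
  [ 1  -3/2     0  |    -5 ]
  [ 0     1  7/10  |  -4/5 ]
  [ 0    -3    -2  |     2 ]
r3 -> r3 + 3·r2
  [ 1  -3/2     0  |    -5 ]
  [ 0     1  7/10  |  -4/5 ]
  [ 0     0  1/10  |  -2/5 ]
r3 -> 10·r3
  [ 1  -3/2     0  |    -5 ]
  [ 0     1  7/10  |  -4/5 ]
  [ 0     0     1  |    -4 ]
r2 -> r2 − 7/10·r3
  [ 1  -3/2  0  |  -5 ]
  [ 0     1  0  |   2 ]
  [ 0     0  1  |  -4 ]
r1 -> r1 + 3/2·r2
  [ 1  0  0  |  -2 ]
  [ 0  1  0  |   2 ]
  [ 0  0  1  |  -4 ]
Reading off the last column: a = -2, b = 2, c = -4.

(-2, 2, -4)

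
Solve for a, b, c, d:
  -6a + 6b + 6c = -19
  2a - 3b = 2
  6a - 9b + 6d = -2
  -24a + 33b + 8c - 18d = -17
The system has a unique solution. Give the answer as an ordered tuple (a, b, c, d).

(3/2, 1/3, -2, -4/3)

Form the augmented matrix and row-reduce:
  [  -6   6  6    0  |  -19 ]
  [   2  -3  0    0  |    2 ]
  [   6  -9  0    6  |   -2 ]
  [ -24  33  8  -18  |  -17 ]
Multiply r1 by -1/6.
  [   1  -1  -1    0  |  19/6 ]
  [   2  -3   0    0  |     2 ]
  [   6  -9   0    6  |    -2 ]
  [ -24  33   8  -18  |   -17 ]
Subtract 2 times r1 from r2.
  [   1  -1  -1    0  |   19/6 ]
  [   0  -1   2    0  |  -13/3 ]
  [   6  -9   0    6  |     -2 ]
  [ -24  33   8  -18  |    -17 ]
Subtract 6 times r1 from r3.
  [   1  -1  -1    0  |   19/6 ]
  [   0  -1   2    0  |  -13/3 ]
  [   0  -3   6    6  |    -21 ]
  [ -24  33   8  -18  |    -17 ]
Add 24 times r1 to r4.
  [ 1  -1   -1    0  |   19/6 ]
  [ 0  -1    2    0  |  -13/3 ]
  [ 0  -3    6    6  |    -21 ]
  [ 0   9  -16  -18  |     59 ]
Multiply r2 by -1.
  [ 1  -1   -1    0  |  19/6 ]
  [ 0   1   -2    0  |  13/3 ]
  [ 0  -3    6    6  |   -21 ]
  [ 0   9  -16  -18  |    59 ]
Add 3 times r2 to r3.
  [ 1  -1   -1    0  |  19/6 ]
  [ 0   1   -2    0  |  13/3 ]
  [ 0   0    0    6  |    -8 ]
  [ 0   9  -16  -18  |    59 ]
Subtract 9 times r2 from r4.
  [ 1  -1  -1    0  |  19/6 ]
  [ 0   1  -2    0  |  13/3 ]
  [ 0   0   0    6  |    -8 ]
  [ 0   0   2  -18  |    20 ]
Swap r3 and r4.
  [ 1  -1  -1    0  |  19/6 ]
  [ 0   1  -2    0  |  13/3 ]
  [ 0   0   2  -18  |    20 ]
  [ 0   0   0    6  |    -8 ]
Multiply r3 by 1/2.
  [ 1  -1  -1   0  |  19/6 ]
  [ 0   1  -2   0  |  13/3 ]
  [ 0   0   1  -9  |    10 ]
  [ 0   0   0   6  |    -8 ]
Multiply r4 by 1/6.
  [ 1  -1  -1   0  |  19/6 ]
  [ 0   1  -2   0  |  13/3 ]
  [ 0   0   1  -9  |    10 ]
  [ 0   0   0   1  |  -4/3 ]
Add 9 times r4 to r3.
  [ 1  -1  -1  0  |  19/6 ]
  [ 0   1  -2  0  |  13/3 ]
  [ 0   0   1  0  |    -2 ]
  [ 0   0   0  1  |  -4/3 ]
Add 2 times r3 to r2.
  [ 1  -1  -1  0  |  19/6 ]
  [ 0   1   0  0  |   1/3 ]
  [ 0   0   1  0  |    -2 ]
  [ 0   0   0  1  |  -4/3 ]
Add r3 to r1.
  [ 1  -1  0  0  |   7/6 ]
  [ 0   1  0  0  |   1/3 ]
  [ 0   0  1  0  |    -2 ]
  [ 0   0  0  1  |  -4/3 ]
Add r2 to r1.
  [ 1  0  0  0  |   3/2 ]
  [ 0  1  0  0  |   1/3 ]
  [ 0  0  1  0  |    -2 ]
  [ 0  0  0  1  |  -4/3 ]
Reading off the last column: a = 3/2, b = 1/3, c = -2, d = -4/3.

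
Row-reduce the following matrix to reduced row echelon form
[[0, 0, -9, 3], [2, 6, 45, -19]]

R1 <-> R2
  [ 2  6  45  -19 ]
  [ 0  0  -9    3 ]
R1 -> 1/2·R1
  [ 1  3  45/2  -19/2 ]
  [ 0  0    -9      3 ]
R2 -> -1/9·R2
  [ 1  3  45/2  -19/2 ]
  [ 0  0     1   -1/3 ]
R1 -> R1 − 45/2·R2
  [ 1  3  0    -2 ]
  [ 0  0  1  -1/3 ]

[[1, 3, 0, -2], [0, 0, 1, -1/3]]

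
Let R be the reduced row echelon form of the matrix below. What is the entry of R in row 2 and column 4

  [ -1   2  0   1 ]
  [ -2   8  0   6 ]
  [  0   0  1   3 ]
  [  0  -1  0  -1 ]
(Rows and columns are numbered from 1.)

R1 ← -1·R1
  [  1  -2  0  -1 ]
  [ -2   8  0   6 ]
  [  0   0  1   3 ]
  [  0  -1  0  -1 ]
R2 ← R2 + 2·R1
  [ 1  -2  0  -1 ]
  [ 0   4  0   4 ]
  [ 0   0  1   3 ]
  [ 0  -1  0  -1 ]
R2 ← 1/4·R2
  [ 1  -2  0  -1 ]
  [ 0   1  0   1 ]
  [ 0   0  1   3 ]
  [ 0  -1  0  -1 ]
R4 ← R4 + R2
  [ 1  -2  0  -1 ]
  [ 0   1  0   1 ]
  [ 0   0  1   3 ]
  [ 0   0  0   0 ]
R1 ← R1 + 2·R2
  [ 1  0  0  1 ]
  [ 0  1  0  1 ]
  [ 0  0  1  3 ]
  [ 0  0  0  0 ]

1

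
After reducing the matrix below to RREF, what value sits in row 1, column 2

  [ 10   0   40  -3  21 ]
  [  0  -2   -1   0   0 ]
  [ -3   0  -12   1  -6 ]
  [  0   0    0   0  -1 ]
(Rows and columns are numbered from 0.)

1/2

r1 → 1/10·r1
  [  1   0    4  -3/10  21/10 ]
  [  0  -2   -1      0      0 ]
  [ -3   0  -12      1     -6 ]
  [  0   0    0      0     -1 ]
r3 → r3 + 3·r1
  [ 1   0   4  -3/10  21/10 ]
  [ 0  -2  -1      0      0 ]
  [ 0   0   0   1/10   3/10 ]
  [ 0   0   0      0     -1 ]
r2 → -1/2·r2
  [ 1  0    4  -3/10  21/10 ]
  [ 0  1  1/2      0      0 ]
  [ 0  0    0   1/10   3/10 ]
  [ 0  0    0      0     -1 ]
r3 → 10·r3
  [ 1  0    4  -3/10  21/10 ]
  [ 0  1  1/2      0      0 ]
  [ 0  0    0      1      3 ]
  [ 0  0    0      0     -1 ]
r4 → -1·r4
  [ 1  0    4  -3/10  21/10 ]
  [ 0  1  1/2      0      0 ]
  [ 0  0    0      1      3 ]
  [ 0  0    0      0      1 ]
r3 → r3 − 3·r4
  [ 1  0    4  -3/10  21/10 ]
  [ 0  1  1/2      0      0 ]
  [ 0  0    0      1      0 ]
  [ 0  0    0      0      1 ]
r1 → r1 − 21/10·r4
  [ 1  0    4  -3/10  0 ]
  [ 0  1  1/2      0  0 ]
  [ 0  0    0      1  0 ]
  [ 0  0    0      0  1 ]
r1 → r1 + 3/10·r3
  [ 1  0    4  0  0 ]
  [ 0  1  1/2  0  0 ]
  [ 0  0    0  1  0 ]
  [ 0  0    0  0  1 ]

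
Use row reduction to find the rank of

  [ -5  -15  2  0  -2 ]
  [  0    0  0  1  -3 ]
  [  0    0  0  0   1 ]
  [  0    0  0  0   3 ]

R1 := -1/5·R1
  [ 1  3  -2/5  0  2/5 ]
  [ 0  0     0  1   -3 ]
  [ 0  0     0  0    1 ]
  [ 0  0     0  0    3 ]
R4 := R4 − 3·R3
  [ 1  3  -2/5  0  2/5 ]
  [ 0  0     0  1   -3 ]
  [ 0  0     0  0    1 ]
  [ 0  0     0  0    0 ]
R2 := R2 + 3·R3
  [ 1  3  -2/5  0  2/5 ]
  [ 0  0     0  1    0 ]
  [ 0  0     0  0    1 ]
  [ 0  0     0  0    0 ]
R1 := R1 − 2/5·R3
  [ 1  3  -2/5  0  0 ]
  [ 0  0     0  1  0 ]
  [ 0  0     0  0  1 ]
  [ 0  0     0  0  0 ]
The reduced form has 3 nonzero rows.

rank = 3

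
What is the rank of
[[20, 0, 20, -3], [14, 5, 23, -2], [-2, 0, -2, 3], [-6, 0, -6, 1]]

R1 := 1/20·R1
  [  1  0   1  -3/20 ]
  [ 14  5  23     -2 ]
  [ -2  0  -2      3 ]
  [ -6  0  -6      1 ]
R2 := R2 − 14·R1
  [  1  0   1  -3/20 ]
  [  0  5   9   1/10 ]
  [ -2  0  -2      3 ]
  [ -6  0  -6      1 ]
R3 := R3 + 2·R1
  [  1  0   1  -3/20 ]
  [  0  5   9   1/10 ]
  [  0  0   0  27/10 ]
  [ -6  0  -6      1 ]
R4 := R4 + 6·R1
  [ 1  0  1  -3/20 ]
  [ 0  5  9   1/10 ]
  [ 0  0  0  27/10 ]
  [ 0  0  0   1/10 ]
R2 := 1/5·R2
  [ 1  0    1  -3/20 ]
  [ 0  1  9/5   1/50 ]
  [ 0  0    0  27/10 ]
  [ 0  0    0   1/10 ]
R3 := 10/27·R3
  [ 1  0    1  -3/20 ]
  [ 0  1  9/5   1/50 ]
  [ 0  0    0      1 ]
  [ 0  0    0   1/10 ]
R4 := R4 − 1/10·R3
  [ 1  0    1  -3/20 ]
  [ 0  1  9/5   1/50 ]
  [ 0  0    0      1 ]
  [ 0  0    0      0 ]
R2 := R2 − 1/50·R3
  [ 1  0    1  -3/20 ]
  [ 0  1  9/5      0 ]
  [ 0  0    0      1 ]
  [ 0  0    0      0 ]
R1 := R1 + 3/20·R3
  [ 1  0    1  0 ]
  [ 0  1  9/5  0 ]
  [ 0  0    0  1 ]
  [ 0  0    0  0 ]
The reduced form has 3 nonzero rows.

rank = 3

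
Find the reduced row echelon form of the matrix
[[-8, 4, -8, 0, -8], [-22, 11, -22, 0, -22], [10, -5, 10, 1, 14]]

[[1, -1/2, 1, 0, 1], [0, 0, 0, 1, 4], [0, 0, 0, 0, 0]]

ρ1 ← -1/8·ρ1
  [   1  -1/2    1  0    1 ]
  [ -22    11  -22  0  -22 ]
  [  10    -5   10  1   14 ]
ρ2 ← ρ2 + 22·ρ1
  [  1  -1/2   1  0   1 ]
  [  0     0   0  0   0 ]
  [ 10    -5  10  1  14 ]
ρ3 ← ρ3 − 10·ρ1
  [ 1  -1/2  1  0  1 ]
  [ 0     0  0  0  0 ]
  [ 0     0  0  1  4 ]
ρ2 ↔ ρ3
  [ 1  -1/2  1  0  1 ]
  [ 0     0  0  1  4 ]
  [ 0     0  0  0  0 ]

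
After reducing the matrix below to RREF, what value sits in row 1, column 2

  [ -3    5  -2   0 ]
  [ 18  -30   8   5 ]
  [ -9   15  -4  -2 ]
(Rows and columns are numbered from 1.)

-5/3

r1 -> -1/3·r1
r2 -> r2 − 18·r1
r3 -> r3 + 9·r1
r2 -> -1/4·r2
r3 -> r3 − 2·r2
r3 -> 2·r3
r2 -> r2 + 5/4·r3
r1 -> r1 − 2/3·r2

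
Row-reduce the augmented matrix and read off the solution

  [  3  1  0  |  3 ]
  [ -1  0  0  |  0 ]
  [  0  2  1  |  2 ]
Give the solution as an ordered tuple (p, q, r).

(0, 3, -4)

ρ1 -> 1/3·ρ1
  [  1  1/3  0  |  1 ]
  [ -1    0  0  |  0 ]
  [  0    2  1  |  2 ]
ρ2 -> ρ2 + ρ1
  [ 1  1/3  0  |  1 ]
  [ 0  1/3  0  |  1 ]
  [ 0    2  1  |  2 ]
ρ2 -> 3·ρ2
  [ 1  1/3  0  |  1 ]
  [ 0    1  0  |  3 ]
  [ 0    2  1  |  2 ]
ρ3 -> ρ3 − 2·ρ2
  [ 1  1/3  0  |   1 ]
  [ 0    1  0  |   3 ]
  [ 0    0  1  |  -4 ]
ρ1 -> ρ1 − 1/3·ρ2
  [ 1  0  0  |   0 ]
  [ 0  1  0  |   3 ]
  [ 0  0  1  |  -4 ]
Reading off the last column: p = 0, q = 3, r = -4.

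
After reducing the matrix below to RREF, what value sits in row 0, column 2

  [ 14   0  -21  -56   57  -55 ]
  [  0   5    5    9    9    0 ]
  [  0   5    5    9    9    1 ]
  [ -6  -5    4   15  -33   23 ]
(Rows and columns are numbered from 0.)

R1 -> 1/14·R1
  [  1   0  -3/2  -4  57/14  -55/14 ]
  [  0   5     5   9      9       0 ]
  [  0   5     5   9      9       1 ]
  [ -6  -5     4  15    -33      23 ]
R4 -> R4 + 6·R1
  [ 1   0  -3/2  -4  57/14  -55/14 ]
  [ 0   5     5   9      9       0 ]
  [ 0   5     5   9      9       1 ]
  [ 0  -5    -5  -9  -60/7    -4/7 ]
R2 -> 1/5·R2
  [ 1   0  -3/2   -4  57/14  -55/14 ]
  [ 0   1     1  9/5    9/5       0 ]
  [ 0   5     5    9      9       1 ]
  [ 0  -5    -5   -9  -60/7    -4/7 ]
R3 -> R3 − 5·R2
  [ 1   0  -3/2   -4  57/14  -55/14 ]
  [ 0   1     1  9/5    9/5       0 ]
  [ 0   0     0    0      0       1 ]
  [ 0  -5    -5   -9  -60/7    -4/7 ]
R4 -> R4 + 5·R2
  [ 1  0  -3/2   -4  57/14  -55/14 ]
  [ 0  1     1  9/5    9/5       0 ]
  [ 0  0     0    0      0       1 ]
  [ 0  0     0    0    3/7    -4/7 ]
R3 ↔ R4
  [ 1  0  -3/2   -4  57/14  -55/14 ]
  [ 0  1     1  9/5    9/5       0 ]
  [ 0  0     0    0    3/7    -4/7 ]
  [ 0  0     0    0      0       1 ]
R3 -> 7/3·R3
  [ 1  0  -3/2   -4  57/14  -55/14 ]
  [ 0  1     1  9/5    9/5       0 ]
  [ 0  0     0    0      1    -4/3 ]
  [ 0  0     0    0      0       1 ]
R3 -> R3 + 4/3·R4
  [ 1  0  -3/2   -4  57/14  -55/14 ]
  [ 0  1     1  9/5    9/5       0 ]
  [ 0  0     0    0      1       0 ]
  [ 0  0     0    0      0       1 ]
R1 -> R1 + 55/14·R4
  [ 1  0  -3/2   -4  57/14  0 ]
  [ 0  1     1  9/5    9/5  0 ]
  [ 0  0     0    0      1  0 ]
  [ 0  0     0    0      0  1 ]
R2 -> R2 − 9/5·R3
  [ 1  0  -3/2   -4  57/14  0 ]
  [ 0  1     1  9/5      0  0 ]
  [ 0  0     0    0      1  0 ]
  [ 0  0     0    0      0  1 ]
R1 -> R1 − 57/14·R3
  [ 1  0  -3/2   -4  0  0 ]
  [ 0  1     1  9/5  0  0 ]
  [ 0  0     0    0  1  0 ]
  [ 0  0     0    0  0  1 ]

-3/2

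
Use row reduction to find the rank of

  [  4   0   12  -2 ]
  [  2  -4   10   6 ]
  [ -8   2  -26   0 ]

rank = 3

R1 := 1/4·R1
  [  1   0    3  -1/2 ]
  [  2  -4   10     6 ]
  [ -8   2  -26     0 ]
R2 := R2 − 2·R1
  [  1   0    3  -1/2 ]
  [  0  -4    4     7 ]
  [ -8   2  -26     0 ]
R3 := R3 + 8·R1
  [ 1   0   3  -1/2 ]
  [ 0  -4   4     7 ]
  [ 0   2  -2    -4 ]
R2 := -1/4·R2
  [ 1  0   3  -1/2 ]
  [ 0  1  -1  -7/4 ]
  [ 0  2  -2    -4 ]
R3 := R3 − 2·R2
  [ 1  0   3  -1/2 ]
  [ 0  1  -1  -7/4 ]
  [ 0  0   0  -1/2 ]
R3 := -2·R3
  [ 1  0   3  -1/2 ]
  [ 0  1  -1  -7/4 ]
  [ 0  0   0     1 ]
R2 := R2 + 7/4·R3
  [ 1  0   3  -1/2 ]
  [ 0  1  -1     0 ]
  [ 0  0   0     1 ]
R1 := R1 + 1/2·R3
  [ 1  0   3  0 ]
  [ 0  1  -1  0 ]
  [ 0  0   0  1 ]
The reduced form has 3 nonzero rows.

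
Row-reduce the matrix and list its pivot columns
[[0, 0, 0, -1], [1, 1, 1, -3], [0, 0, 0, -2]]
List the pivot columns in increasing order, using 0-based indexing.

0, 3

Swap R1 and R2.
  [ 1  1  1  -3 ]
  [ 0  0  0  -1 ]
  [ 0  0  0  -2 ]
Multiply R2 by -1.
  [ 1  1  1  -3 ]
  [ 0  0  0   1 ]
  [ 0  0  0  -2 ]
Add 2 times R2 to R3.
  [ 1  1  1  -3 ]
  [ 0  0  0   1 ]
  [ 0  0  0   0 ]
Add 3 times R2 to R1.
  [ 1  1  1  0 ]
  [ 0  0  0  1 ]
  [ 0  0  0  0 ]
Pivot columns are the columns containing a leading 1.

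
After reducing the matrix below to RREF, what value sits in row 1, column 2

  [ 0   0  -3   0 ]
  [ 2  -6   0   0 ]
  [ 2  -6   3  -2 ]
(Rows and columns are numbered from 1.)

R1 <=> R2
  [ 2  -6   0   0 ]
  [ 0   0  -3   0 ]
  [ 2  -6   3  -2 ]
R1 -> 1/2·R1
  [ 1  -3   0   0 ]
  [ 0   0  -3   0 ]
  [ 2  -6   3  -2 ]
R3 -> R3 − 2·R1
  [ 1  -3   0   0 ]
  [ 0   0  -3   0 ]
  [ 0   0   3  -2 ]
R2 -> -1/3·R2
  [ 1  -3  0   0 ]
  [ 0   0  1   0 ]
  [ 0   0  3  -2 ]
R3 -> R3 − 3·R2
  [ 1  -3  0   0 ]
  [ 0   0  1   0 ]
  [ 0   0  0  -2 ]
R3 -> -1/2·R3
  [ 1  -3  0  0 ]
  [ 0   0  1  0 ]
  [ 0   0  0  1 ]

-3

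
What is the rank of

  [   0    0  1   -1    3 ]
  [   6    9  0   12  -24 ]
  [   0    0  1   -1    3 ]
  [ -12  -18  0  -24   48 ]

rank = 2

R1 ↔ R2
R1 := 1/6·R1
R4 := R4 + 12·R1
R3 := R3 − R2
The reduced form has 2 nonzero rows.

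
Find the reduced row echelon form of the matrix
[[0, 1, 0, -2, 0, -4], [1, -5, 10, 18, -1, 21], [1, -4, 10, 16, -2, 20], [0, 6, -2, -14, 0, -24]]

R1 ↔ R2
  [ 1  -5  10   18  -1   21 ]
  [ 0   1   0   -2   0   -4 ]
  [ 1  -4  10   16  -2   20 ]
  [ 0   6  -2  -14   0  -24 ]
R3 -> R3 − R1
  [ 1  -5  10   18  -1   21 ]
  [ 0   1   0   -2   0   -4 ]
  [ 0   1   0   -2  -1   -1 ]
  [ 0   6  -2  -14   0  -24 ]
R3 -> R3 − R2
  [ 1  -5  10   18  -1   21 ]
  [ 0   1   0   -2   0   -4 ]
  [ 0   0   0    0  -1    3 ]
  [ 0   6  -2  -14   0  -24 ]
R4 -> R4 − 6·R2
  [ 1  -5  10  18  -1  21 ]
  [ 0   1   0  -2   0  -4 ]
  [ 0   0   0   0  -1   3 ]
  [ 0   0  -2  -2   0   0 ]
R3 ↔ R4
  [ 1  -5  10  18  -1  21 ]
  [ 0   1   0  -2   0  -4 ]
  [ 0   0  -2  -2   0   0 ]
  [ 0   0   0   0  -1   3 ]
R3 -> -1/2·R3
  [ 1  -5  10  18  -1  21 ]
  [ 0   1   0  -2   0  -4 ]
  [ 0   0   1   1   0   0 ]
  [ 0   0   0   0  -1   3 ]
R4 -> -1·R4
  [ 1  -5  10  18  -1  21 ]
  [ 0   1   0  -2   0  -4 ]
  [ 0   0   1   1   0   0 ]
  [ 0   0   0   0   1  -3 ]
R1 -> R1 + R4
  [ 1  -5  10  18  0  18 ]
  [ 0   1   0  -2  0  -4 ]
  [ 0   0   1   1  0   0 ]
  [ 0   0   0   0  1  -3 ]
R1 -> R1 − 10·R3
  [ 1  -5  0   8  0  18 ]
  [ 0   1  0  -2  0  -4 ]
  [ 0   0  1   1  0   0 ]
  [ 0   0  0   0  1  -3 ]
R1 -> R1 + 5·R2
  [ 1  0  0  -2  0  -2 ]
  [ 0  1  0  -2  0  -4 ]
  [ 0  0  1   1  0   0 ]
  [ 0  0  0   0  1  -3 ]

[[1, 0, 0, -2, 0, -2], [0, 1, 0, -2, 0, -4], [0, 0, 1, 1, 0, 0], [0, 0, 0, 0, 1, -3]]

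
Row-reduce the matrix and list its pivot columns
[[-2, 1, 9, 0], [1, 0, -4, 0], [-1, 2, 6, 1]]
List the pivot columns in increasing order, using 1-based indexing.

1, 2, 4

ρ1 := -1/2·ρ1
  [  1  -1/2  -9/2  0 ]
  [  1     0    -4  0 ]
  [ -1     2     6  1 ]
ρ2 := ρ2 − ρ1
  [  1  -1/2  -9/2  0 ]
  [  0   1/2   1/2  0 ]
  [ -1     2     6  1 ]
ρ3 := ρ3 + ρ1
  [ 1  -1/2  -9/2  0 ]
  [ 0   1/2   1/2  0 ]
  [ 0   3/2   3/2  1 ]
ρ2 := 2·ρ2
  [ 1  -1/2  -9/2  0 ]
  [ 0     1     1  0 ]
  [ 0   3/2   3/2  1 ]
ρ3 := ρ3 − 3/2·ρ2
  [ 1  -1/2  -9/2  0 ]
  [ 0     1     1  0 ]
  [ 0     0     0  1 ]
ρ1 := ρ1 + 1/2·ρ2
  [ 1  0  -4  0 ]
  [ 0  1   1  0 ]
  [ 0  0   0  1 ]
Pivot columns are the columns containing a leading 1.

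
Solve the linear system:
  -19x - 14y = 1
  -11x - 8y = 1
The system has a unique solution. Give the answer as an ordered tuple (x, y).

(-3, 4)

Form the augmented matrix and row-reduce:
  [ -19  -14  |  1 ]
  [ -11   -8  |  1 ]
R1 ← -1/19·R1
  [   1  14/19  |  -1/19 ]
  [ -11     -8  |      1 ]
R2 ← R2 + 11·R1
  [ 1  14/19  |  -1/19 ]
  [ 0   2/19  |   8/19 ]
R2 ← 19/2·R2
  [ 1  14/19  |  -1/19 ]
  [ 0      1  |      4 ]
R1 ← R1 − 14/19·R2
  [ 1  0  |  -3 ]
  [ 0  1  |   4 ]
Reading off the last column: x = -3, y = 4.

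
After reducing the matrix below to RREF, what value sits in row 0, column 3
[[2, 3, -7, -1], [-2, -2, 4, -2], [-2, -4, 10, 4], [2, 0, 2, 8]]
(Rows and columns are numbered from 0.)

4

ρ1 → 1/2·ρ1
  [  1  3/2  -7/2  -1/2 ]
  [ -2   -2     4    -2 ]
  [ -2   -4    10     4 ]
  [  2    0     2     8 ]
ρ2 → ρ2 + 2·ρ1
  [  1  3/2  -7/2  -1/2 ]
  [  0    1    -3    -3 ]
  [ -2   -4    10     4 ]
  [  2    0     2     8 ]
ρ3 → ρ3 + 2·ρ1
  [ 1  3/2  -7/2  -1/2 ]
  [ 0    1    -3    -3 ]
  [ 0   -1     3     3 ]
  [ 2    0     2     8 ]
ρ4 → ρ4 − 2·ρ1
  [ 1  3/2  -7/2  -1/2 ]
  [ 0    1    -3    -3 ]
  [ 0   -1     3     3 ]
  [ 0   -3     9     9 ]
ρ3 → ρ3 + ρ2
  [ 1  3/2  -7/2  -1/2 ]
  [ 0    1    -3    -3 ]
  [ 0    0     0     0 ]
  [ 0   -3     9     9 ]
ρ4 → ρ4 + 3·ρ2
  [ 1  3/2  -7/2  -1/2 ]
  [ 0    1    -3    -3 ]
  [ 0    0     0     0 ]
  [ 0    0     0     0 ]
ρ1 → ρ1 − 3/2·ρ2
  [ 1  0   1   4 ]
  [ 0  1  -3  -3 ]
  [ 0  0   0   0 ]
  [ 0  0   0   0 ]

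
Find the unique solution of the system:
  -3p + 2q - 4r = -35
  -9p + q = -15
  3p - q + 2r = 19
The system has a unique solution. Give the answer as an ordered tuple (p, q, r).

(1, -6, 5)

Form the augmented matrix and row-reduce:
  [ -3   2  -4  |  -35 ]
  [ -9   1   0  |  -15 ]
  [  3  -1   2  |   19 ]
R1 ← -1/3·R1
  [  1  -2/3  4/3  |  35/3 ]
  [ -9     1    0  |   -15 ]
  [  3    -1    2  |    19 ]
R2 ← R2 + 9·R1
  [ 1  -2/3  4/3  |  35/3 ]
  [ 0    -5   12  |    90 ]
  [ 3    -1    2  |    19 ]
R3 ← R3 − 3·R1
  [ 1  -2/3  4/3  |  35/3 ]
  [ 0    -5   12  |    90 ]
  [ 0     1   -2  |   -16 ]
R2 ← -1/5·R2
  [ 1  -2/3    4/3  |  35/3 ]
  [ 0     1  -12/5  |   -18 ]
  [ 0     1     -2  |   -16 ]
R3 ← R3 − R2
  [ 1  -2/3    4/3  |  35/3 ]
  [ 0     1  -12/5  |   -18 ]
  [ 0     0    2/5  |     2 ]
R3 ← 5/2·R3
  [ 1  -2/3    4/3  |  35/3 ]
  [ 0     1  -12/5  |   -18 ]
  [ 0     0      1  |     5 ]
R2 ← R2 + 12/5·R3
  [ 1  -2/3  4/3  |  35/3 ]
  [ 0     1    0  |    -6 ]
  [ 0     0    1  |     5 ]
R1 ← R1 − 4/3·R3
  [ 1  -2/3  0  |   5 ]
  [ 0     1  0  |  -6 ]
  [ 0     0  1  |   5 ]
R1 ← R1 + 2/3·R2
  [ 1  0  0  |   1 ]
  [ 0  1  0  |  -6 ]
  [ 0  0  1  |   5 ]
Reading off the last column: p = 1, q = -6, r = 5.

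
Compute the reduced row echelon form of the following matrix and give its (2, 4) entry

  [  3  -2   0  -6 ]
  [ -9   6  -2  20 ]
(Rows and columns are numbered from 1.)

R1 -> 1/3·R1
  [  1  -2/3   0  -2 ]
  [ -9     6  -2  20 ]
R2 -> R2 + 9·R1
  [ 1  -2/3   0  -2 ]
  [ 0     0  -2   2 ]
R2 -> -1/2·R2
  [ 1  -2/3  0  -2 ]
  [ 0     0  1  -1 ]

-1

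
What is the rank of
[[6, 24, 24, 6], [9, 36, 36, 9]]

rank = 1

r1 := 1/6·r1
  [ 1   4   4  1 ]
  [ 9  36  36  9 ]
r2 := r2 − 9·r1
  [ 1  4  4  1 ]
  [ 0  0  0  0 ]
The reduced form has 1 nonzero row.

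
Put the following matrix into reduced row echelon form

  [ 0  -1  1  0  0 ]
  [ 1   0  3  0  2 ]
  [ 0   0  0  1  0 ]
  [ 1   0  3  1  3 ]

Swap r1 and r2.
  [ 1   0  3  0  2 ]
  [ 0  -1  1  0  0 ]
  [ 0   0  0  1  0 ]
  [ 1   0  3  1  3 ]
Subtract r1 from r4.
  [ 1   0  3  0  2 ]
  [ 0  -1  1  0  0 ]
  [ 0   0  0  1  0 ]
  [ 0   0  0  1  1 ]
Multiply r2 by -1.
  [ 1  0   3  0  2 ]
  [ 0  1  -1  0  0 ]
  [ 0  0   0  1  0 ]
  [ 0  0   0  1  1 ]
Subtract r3 from r4.
  [ 1  0   3  0  2 ]
  [ 0  1  -1  0  0 ]
  [ 0  0   0  1  0 ]
  [ 0  0   0  0  1 ]
Subtract 2 times r4 from r1.
  [ 1  0   3  0  0 ]
  [ 0  1  -1  0  0 ]
  [ 0  0   0  1  0 ]
  [ 0  0   0  0  1 ]

[[1, 0, 3, 0, 0], [0, 1, -1, 0, 0], [0, 0, 0, 1, 0], [0, 0, 0, 0, 1]]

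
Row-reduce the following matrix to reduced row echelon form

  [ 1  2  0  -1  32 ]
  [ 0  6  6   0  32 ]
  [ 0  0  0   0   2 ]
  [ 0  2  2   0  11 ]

[[1, 0, -2, -1, 0], [0, 1, 1, 0, 0], [0, 0, 0, 0, 1], [0, 0, 0, 0, 0]]

R2 -> 1/6·R2
  [ 1  2  0  -1    32 ]
  [ 0  1  1   0  16/3 ]
  [ 0  0  0   0     2 ]
  [ 0  2  2   0    11 ]
R4 -> R4 − 2·R2
  [ 1  2  0  -1    32 ]
  [ 0  1  1   0  16/3 ]
  [ 0  0  0   0     2 ]
  [ 0  0  0   0   1/3 ]
R3 -> 1/2·R3
  [ 1  2  0  -1    32 ]
  [ 0  1  1   0  16/3 ]
  [ 0  0  0   0     1 ]
  [ 0  0  0   0   1/3 ]
R4 -> R4 − 1/3·R3
  [ 1  2  0  -1    32 ]
  [ 0  1  1   0  16/3 ]
  [ 0  0  0   0     1 ]
  [ 0  0  0   0     0 ]
R2 -> R2 − 16/3·R3
  [ 1  2  0  -1  32 ]
  [ 0  1  1   0   0 ]
  [ 0  0  0   0   1 ]
  [ 0  0  0   0   0 ]
R1 -> R1 − 32·R3
  [ 1  2  0  -1  0 ]
  [ 0  1  1   0  0 ]
  [ 0  0  0   0  1 ]
  [ 0  0  0   0  0 ]
R1 -> R1 − 2·R2
  [ 1  0  -2  -1  0 ]
  [ 0  1   1   0  0 ]
  [ 0  0   0   0  1 ]
  [ 0  0   0   0  0 ]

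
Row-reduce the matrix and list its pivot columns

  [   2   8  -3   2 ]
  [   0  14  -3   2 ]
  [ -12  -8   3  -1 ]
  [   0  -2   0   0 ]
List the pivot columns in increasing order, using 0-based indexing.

Multiply R1 by 1/2.
Add 12 times R1 to R3.
Multiply R2 by 1/14.
Subtract 40 times R2 from R3.
Add 2 times R2 to R4.
Multiply R3 by -7/45.
Add 3/7 times R3 to R4.
Multiply R4 by -15.
Add 37/45 times R4 to R3.
Subtract 1/7 times R4 from R2.
Subtract R4 from R1.
Add 3/14 times R3 to R2.
Add 3/2 times R3 to R1.
Subtract 4 times R2 from R1.
Pivot columns are the columns containing a leading 1.

0, 1, 2, 3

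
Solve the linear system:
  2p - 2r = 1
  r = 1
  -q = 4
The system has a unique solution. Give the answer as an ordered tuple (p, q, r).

Form the augmented matrix and row-reduce:
  [ 2   0  -2  |  1 ]
  [ 0   0   1  |  1 ]
  [ 0  -1   0  |  4 ]
ρ1 → 1/2·ρ1
  [ 1   0  -1  |  1/2 ]
  [ 0   0   1  |    1 ]
  [ 0  -1   0  |    4 ]
ρ2 <-> ρ3
  [ 1   0  -1  |  1/2 ]
  [ 0  -1   0  |    4 ]
  [ 0   0   1  |    1 ]
ρ2 → -1·ρ2
  [ 1  0  -1  |  1/2 ]
  [ 0  1   0  |   -4 ]
  [ 0  0   1  |    1 ]
ρ1 → ρ1 + ρ3
  [ 1  0  0  |  3/2 ]
  [ 0  1  0  |   -4 ]
  [ 0  0  1  |    1 ]
Reading off the last column: p = 3/2, q = -4, r = 1.

(3/2, -4, 1)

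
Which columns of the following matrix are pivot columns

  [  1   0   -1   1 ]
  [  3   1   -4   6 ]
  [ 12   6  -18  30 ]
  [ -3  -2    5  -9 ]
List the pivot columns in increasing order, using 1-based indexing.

1, 2

R2 → R2 − 3·R1
  [  1   0   -1   1 ]
  [  0   1   -1   3 ]
  [ 12   6  -18  30 ]
  [ -3  -2    5  -9 ]
R3 → R3 − 12·R1
  [  1   0  -1   1 ]
  [  0   1  -1   3 ]
  [  0   6  -6  18 ]
  [ -3  -2   5  -9 ]
R4 → R4 + 3·R1
  [ 1   0  -1   1 ]
  [ 0   1  -1   3 ]
  [ 0   6  -6  18 ]
  [ 0  -2   2  -6 ]
R3 → R3 − 6·R2
  [ 1   0  -1   1 ]
  [ 0   1  -1   3 ]
  [ 0   0   0   0 ]
  [ 0  -2   2  -6 ]
R4 → R4 + 2·R2
  [ 1  0  -1  1 ]
  [ 0  1  -1  3 ]
  [ 0  0   0  0 ]
  [ 0  0   0  0 ]
Pivot columns are the columns containing a leading 1.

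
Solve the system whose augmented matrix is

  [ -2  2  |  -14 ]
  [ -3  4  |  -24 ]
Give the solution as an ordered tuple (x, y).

Multiply ρ1 by -1/2.
  [  1  -1  |    7 ]
  [ -3   4  |  -24 ]
Add 3 times ρ1 to ρ2.
  [ 1  -1  |   7 ]
  [ 0   1  |  -3 ]
Add ρ2 to ρ1.
  [ 1  0  |   4 ]
  [ 0  1  |  -3 ]
Reading off the last column: x = 4, y = -3.

(4, -3)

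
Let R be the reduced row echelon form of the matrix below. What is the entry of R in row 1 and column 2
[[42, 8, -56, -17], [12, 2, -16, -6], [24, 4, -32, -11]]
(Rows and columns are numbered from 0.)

ρ1 -> 1/42·ρ1
ρ2 -> ρ2 − 12·ρ1
ρ3 -> ρ3 − 24·ρ1
ρ2 -> -7/2·ρ2
ρ3 -> ρ3 + 4/7·ρ2
ρ2 -> ρ2 − 4·ρ3
ρ1 -> ρ1 + 17/42·ρ3
ρ1 -> ρ1 − 4/21·ρ2

0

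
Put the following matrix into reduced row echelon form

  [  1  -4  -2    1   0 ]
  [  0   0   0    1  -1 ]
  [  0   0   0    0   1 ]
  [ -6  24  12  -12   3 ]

[[1, -4, -2, 0, 0], [0, 0, 0, 1, 0], [0, 0, 0, 0, 1], [0, 0, 0, 0, 0]]

ρ4 := ρ4 + 6·ρ1
  [ 1  -4  -2   1   0 ]
  [ 0   0   0   1  -1 ]
  [ 0   0   0   0   1 ]
  [ 0   0   0  -6   3 ]
ρ4 := ρ4 + 6·ρ2
  [ 1  -4  -2  1   0 ]
  [ 0   0   0  1  -1 ]
  [ 0   0   0  0   1 ]
  [ 0   0   0  0  -3 ]
ρ4 := ρ4 + 3·ρ3
  [ 1  -4  -2  1   0 ]
  [ 0   0   0  1  -1 ]
  [ 0   0   0  0   1 ]
  [ 0   0   0  0   0 ]
ρ2 := ρ2 + ρ3
  [ 1  -4  -2  1  0 ]
  [ 0   0   0  1  0 ]
  [ 0   0   0  0  1 ]
  [ 0   0   0  0  0 ]
ρ1 := ρ1 − ρ2
  [ 1  -4  -2  0  0 ]
  [ 0   0   0  1  0 ]
  [ 0   0   0  0  1 ]
  [ 0   0   0  0  0 ]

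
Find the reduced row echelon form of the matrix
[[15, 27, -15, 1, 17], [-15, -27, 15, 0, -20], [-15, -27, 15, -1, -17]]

[[1, 9/5, -1, 0, 4/3], [0, 0, 0, 1, -3], [0, 0, 0, 0, 0]]

R1 ← 1/15·R1
  [   1  9/5  -1  1/15  17/15 ]
  [ -15  -27  15     0    -20 ]
  [ -15  -27  15    -1    -17 ]
R2 ← R2 + 15·R1
  [   1  9/5  -1  1/15  17/15 ]
  [   0    0   0     1     -3 ]
  [ -15  -27  15    -1    -17 ]
R3 ← R3 + 15·R1
  [ 1  9/5  -1  1/15  17/15 ]
  [ 0    0   0     1     -3 ]
  [ 0    0   0     0      0 ]
R1 ← R1 − 1/15·R2
  [ 1  9/5  -1  0  4/3 ]
  [ 0    0   0  1   -3 ]
  [ 0    0   0  0    0 ]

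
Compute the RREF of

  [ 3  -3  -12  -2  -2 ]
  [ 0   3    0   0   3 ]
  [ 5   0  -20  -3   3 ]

[[1, 0, -4, 0, 3], [0, 1, 0, 0, 1], [0, 0, 0, 1, 4]]

Multiply r1 by 1/3.
  [ 1  -1   -4  -2/3  -2/3 ]
  [ 0   3    0     0     3 ]
  [ 5   0  -20    -3     3 ]
Subtract 5 times r1 from r3.
  [ 1  -1  -4  -2/3  -2/3 ]
  [ 0   3   0     0     3 ]
  [ 0   5   0   1/3  19/3 ]
Multiply r2 by 1/3.
  [ 1  -1  -4  -2/3  -2/3 ]
  [ 0   1   0     0     1 ]
  [ 0   5   0   1/3  19/3 ]
Subtract 5 times r2 from r3.
  [ 1  -1  -4  -2/3  -2/3 ]
  [ 0   1   0     0     1 ]
  [ 0   0   0   1/3   4/3 ]
Multiply r3 by 3.
  [ 1  -1  -4  -2/3  -2/3 ]
  [ 0   1   0     0     1 ]
  [ 0   0   0     1     4 ]
Add 2/3 times r3 to r1.
  [ 1  -1  -4  0  2 ]
  [ 0   1   0  0  1 ]
  [ 0   0   0  1  4 ]
Add r2 to r1.
  [ 1  0  -4  0  3 ]
  [ 0  1   0  0  1 ]
  [ 0  0   0  1  4 ]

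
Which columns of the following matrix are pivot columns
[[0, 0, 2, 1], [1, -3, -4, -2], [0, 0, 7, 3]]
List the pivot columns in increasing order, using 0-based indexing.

r1 <=> r2
  [ 1  -3  -4  -2 ]
  [ 0   0   2   1 ]
  [ 0   0   7   3 ]
r2 → 1/2·r2
  [ 1  -3  -4   -2 ]
  [ 0   0   1  1/2 ]
  [ 0   0   7    3 ]
r3 → r3 − 7·r2
  [ 1  -3  -4    -2 ]
  [ 0   0   1   1/2 ]
  [ 0   0   0  -1/2 ]
r3 → -2·r3
  [ 1  -3  -4   -2 ]
  [ 0   0   1  1/2 ]
  [ 0   0   0    1 ]
r2 → r2 − 1/2·r3
  [ 1  -3  -4  -2 ]
  [ 0   0   1   0 ]
  [ 0   0   0   1 ]
r1 → r1 + 2·r3
  [ 1  -3  -4  0 ]
  [ 0   0   1  0 ]
  [ 0   0   0  1 ]
r1 → r1 + 4·r2
  [ 1  -3  0  0 ]
  [ 0   0  1  0 ]
  [ 0   0  0  1 ]
Pivot columns are the columns containing a leading 1.

0, 2, 3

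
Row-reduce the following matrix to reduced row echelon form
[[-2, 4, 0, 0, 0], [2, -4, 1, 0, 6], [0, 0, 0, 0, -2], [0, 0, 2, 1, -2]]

[[1, -2, 0, 0, 0], [0, 0, 1, 0, 0], [0, 0, 0, 1, 0], [0, 0, 0, 0, 1]]

R1 ← -1/2·R1
  [ 1  -2  0  0   0 ]
  [ 2  -4  1  0   6 ]
  [ 0   0  0  0  -2 ]
  [ 0   0  2  1  -2 ]
R2 ← R2 − 2·R1
  [ 1  -2  0  0   0 ]
  [ 0   0  1  0   6 ]
  [ 0   0  0  0  -2 ]
  [ 0   0  2  1  -2 ]
R4 ← R4 − 2·R2
  [ 1  -2  0  0    0 ]
  [ 0   0  1  0    6 ]
  [ 0   0  0  0   -2 ]
  [ 0   0  0  1  -14 ]
R3 <=> R4
  [ 1  -2  0  0    0 ]
  [ 0   0  1  0    6 ]
  [ 0   0  0  1  -14 ]
  [ 0   0  0  0   -2 ]
R4 ← -1/2·R4
  [ 1  -2  0  0    0 ]
  [ 0   0  1  0    6 ]
  [ 0   0  0  1  -14 ]
  [ 0   0  0  0    1 ]
R3 ← R3 + 14·R4
  [ 1  -2  0  0  0 ]
  [ 0   0  1  0  6 ]
  [ 0   0  0  1  0 ]
  [ 0   0  0  0  1 ]
R2 ← R2 − 6·R4
  [ 1  -2  0  0  0 ]
  [ 0   0  1  0  0 ]
  [ 0   0  0  1  0 ]
  [ 0   0  0  0  1 ]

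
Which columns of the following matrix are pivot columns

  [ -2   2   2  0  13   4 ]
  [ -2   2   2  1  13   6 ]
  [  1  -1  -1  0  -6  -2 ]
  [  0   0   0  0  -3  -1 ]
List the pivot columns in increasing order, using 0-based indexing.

ρ1 → -1/2·ρ1
  [  1  -1  -1  0  -13/2  -2 ]
  [ -2   2   2  1     13   6 ]
  [  1  -1  -1  0     -6  -2 ]
  [  0   0   0  0     -3  -1 ]
ρ2 → ρ2 + 2·ρ1
  [ 1  -1  -1  0  -13/2  -2 ]
  [ 0   0   0  1      0   2 ]
  [ 1  -1  -1  0     -6  -2 ]
  [ 0   0   0  0     -3  -1 ]
ρ3 → ρ3 − ρ1
  [ 1  -1  -1  0  -13/2  -2 ]
  [ 0   0   0  1      0   2 ]
  [ 0   0   0  0    1/2   0 ]
  [ 0   0   0  0     -3  -1 ]
ρ3 → 2·ρ3
  [ 1  -1  -1  0  -13/2  -2 ]
  [ 0   0   0  1      0   2 ]
  [ 0   0   0  0      1   0 ]
  [ 0   0   0  0     -3  -1 ]
ρ4 → ρ4 + 3·ρ3
  [ 1  -1  -1  0  -13/2  -2 ]
  [ 0   0   0  1      0   2 ]
  [ 0   0   0  0      1   0 ]
  [ 0   0   0  0      0  -1 ]
ρ4 → -1·ρ4
  [ 1  -1  -1  0  -13/2  -2 ]
  [ 0   0   0  1      0   2 ]
  [ 0   0   0  0      1   0 ]
  [ 0   0   0  0      0   1 ]
ρ2 → ρ2 − 2·ρ4
  [ 1  -1  -1  0  -13/2  -2 ]
  [ 0   0   0  1      0   0 ]
  [ 0   0   0  0      1   0 ]
  [ 0   0   0  0      0   1 ]
ρ1 → ρ1 + 2·ρ4
  [ 1  -1  -1  0  -13/2  0 ]
  [ 0   0   0  1      0  0 ]
  [ 0   0   0  0      1  0 ]
  [ 0   0   0  0      0  1 ]
ρ1 → ρ1 + 13/2·ρ3
  [ 1  -1  -1  0  0  0 ]
  [ 0   0   0  1  0  0 ]
  [ 0   0   0  0  1  0 ]
  [ 0   0   0  0  0  1 ]
Pivot columns are the columns containing a leading 1.

0, 3, 4, 5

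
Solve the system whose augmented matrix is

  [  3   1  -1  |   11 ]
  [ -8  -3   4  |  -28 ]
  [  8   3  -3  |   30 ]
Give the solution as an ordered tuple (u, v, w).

(3, 4, 2)

r1 -> 1/3·r1
  [  1  1/3  -1/3  |  11/3 ]
  [ -8   -3     4  |   -28 ]
  [  8    3    -3  |    30 ]
r2 -> r2 + 8·r1
  [ 1   1/3  -1/3  |  11/3 ]
  [ 0  -1/3   4/3  |   4/3 ]
  [ 8     3    -3  |    30 ]
r3 -> r3 − 8·r1
  [ 1   1/3  -1/3  |  11/3 ]
  [ 0  -1/3   4/3  |   4/3 ]
  [ 0   1/3  -1/3  |   2/3 ]
r2 -> -3·r2
  [ 1  1/3  -1/3  |  11/3 ]
  [ 0    1    -4  |    -4 ]
  [ 0  1/3  -1/3  |   2/3 ]
r3 -> r3 − 1/3·r2
  [ 1  1/3  -1/3  |  11/3 ]
  [ 0    1    -4  |    -4 ]
  [ 0    0     1  |     2 ]
r2 -> r2 + 4·r3
  [ 1  1/3  -1/3  |  11/3 ]
  [ 0    1     0  |     4 ]
  [ 0    0     1  |     2 ]
r1 -> r1 + 1/3·r3
  [ 1  1/3  0  |  13/3 ]
  [ 0    1  0  |     4 ]
  [ 0    0  1  |     2 ]
r1 -> r1 − 1/3·r2
  [ 1  0  0  |  3 ]
  [ 0  1  0  |  4 ]
  [ 0  0  1  |  2 ]
Reading off the last column: u = 3, v = 4, w = 2.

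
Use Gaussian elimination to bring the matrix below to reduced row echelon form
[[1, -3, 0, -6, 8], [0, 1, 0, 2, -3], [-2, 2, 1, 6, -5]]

[[1, 0, 0, 0, -1], [0, 1, 0, 2, -3], [0, 0, 1, 2, -1]]

R3 ← R3 + 2·R1
  [ 1  -3  0  -6   8 ]
  [ 0   1  0   2  -3 ]
  [ 0  -4  1  -6  11 ]
R3 ← R3 + 4·R2
  [ 1  -3  0  -6   8 ]
  [ 0   1  0   2  -3 ]
  [ 0   0  1   2  -1 ]
R1 ← R1 + 3·R2
  [ 1  0  0  0  -1 ]
  [ 0  1  0  2  -3 ]
  [ 0  0  1  2  -1 ]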